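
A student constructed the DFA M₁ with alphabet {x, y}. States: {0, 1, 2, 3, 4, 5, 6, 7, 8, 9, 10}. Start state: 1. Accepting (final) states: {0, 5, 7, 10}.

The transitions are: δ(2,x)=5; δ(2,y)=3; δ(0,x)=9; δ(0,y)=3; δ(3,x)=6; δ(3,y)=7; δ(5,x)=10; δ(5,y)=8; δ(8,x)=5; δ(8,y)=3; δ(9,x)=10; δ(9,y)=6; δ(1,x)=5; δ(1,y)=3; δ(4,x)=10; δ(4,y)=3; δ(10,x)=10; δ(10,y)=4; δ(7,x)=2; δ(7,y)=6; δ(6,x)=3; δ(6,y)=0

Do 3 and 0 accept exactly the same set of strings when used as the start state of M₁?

No

Initial partition by acceptance: {0,5,7,10} | {1,2,3,4,6,8,9}.
Refine {0,5,7,10} on symbol x: members go to different blocks, giving {0,7} and {5,10}.
Refine {1,2,3,4,6,8,9} on symbol x: members go to different blocks, giving {1,2,4,8,9} and {3,6}.
Stable partition: {0,7} | {1,2,4,8,9} | {5,10} | {3,6} — 4 equivalence classes.
3 and 0 end up in different blocks, so they are distinguishable. For instance, the string 'ε' is accepted from only 0.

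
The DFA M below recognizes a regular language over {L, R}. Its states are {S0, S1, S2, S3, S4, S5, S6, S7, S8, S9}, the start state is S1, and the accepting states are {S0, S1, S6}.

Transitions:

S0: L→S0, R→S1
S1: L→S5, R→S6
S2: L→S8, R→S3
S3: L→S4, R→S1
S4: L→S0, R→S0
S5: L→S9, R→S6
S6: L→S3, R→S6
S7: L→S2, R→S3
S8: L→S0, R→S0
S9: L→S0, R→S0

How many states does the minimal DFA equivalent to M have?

First remove the unreachable states {S2,S7,S8}; 7 states remain.
Initial partition by acceptance: {S0,S1,S6} | {S3,S4,S5,S9}.
On input L, block {S0,S1,S6} splits into {S1,S6} and {S0}.
Refine {S3,S4,S5,S9} on symbol L: members go to different blocks, giving {S3,S5} and {S4,S9}.
Stable partition: {S1,S6} | {S3,S5} | {S0} | {S4,S9} — 4 equivalence classes.

4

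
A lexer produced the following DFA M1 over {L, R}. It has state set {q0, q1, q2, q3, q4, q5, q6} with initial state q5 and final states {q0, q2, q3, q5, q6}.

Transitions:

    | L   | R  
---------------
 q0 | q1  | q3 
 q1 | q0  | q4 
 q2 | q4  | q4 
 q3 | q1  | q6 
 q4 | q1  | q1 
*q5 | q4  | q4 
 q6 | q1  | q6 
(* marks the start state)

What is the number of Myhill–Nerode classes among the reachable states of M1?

4

First remove the unreachable states {q2}; 6 states remain.
P0 = {q0,q3,q5,q6} | {q1,q4}.
On input R, block {q0,q3,q5,q6} splits into {q0,q3,q6} and {q5}.
Split {q1,q4} by δ(·,L) → {q1} and {q4}.
No further refinement is possible. Final partition (4 blocks): {q0,q3,q6} | {q1} | {q5} | {q4}.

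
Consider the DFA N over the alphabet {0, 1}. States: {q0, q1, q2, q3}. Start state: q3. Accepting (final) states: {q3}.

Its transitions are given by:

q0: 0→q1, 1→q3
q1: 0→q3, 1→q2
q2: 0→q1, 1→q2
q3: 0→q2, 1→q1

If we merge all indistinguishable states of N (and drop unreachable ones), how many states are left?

Reachable states from the start: {q1,q2,q3}. Unreachable: {q0} — drop them.
P0 = {q3} | {q1,q2}.
Split {q1,q2} by δ(·,0) → {q1} and {q2}.
No further refinement is possible. Final partition (3 blocks): {q3} | {q1} | {q2}.

3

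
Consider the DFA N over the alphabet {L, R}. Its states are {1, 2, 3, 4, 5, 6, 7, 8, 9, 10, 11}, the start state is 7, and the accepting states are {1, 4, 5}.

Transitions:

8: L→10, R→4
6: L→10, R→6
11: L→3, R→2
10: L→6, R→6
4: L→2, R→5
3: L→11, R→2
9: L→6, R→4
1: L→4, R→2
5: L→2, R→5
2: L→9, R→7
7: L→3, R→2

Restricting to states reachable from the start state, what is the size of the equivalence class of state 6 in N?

States {1,8} cannot be reached from the start state, so discard them.
Initial partition by acceptance: {4,5} | {2,3,6,7,9,10,11}.
On input R, block {2,3,6,7,9,10,11} splits into {2,3,6,7,10,11} and {9}.
On input L, block {2,3,6,7,10,11} splits into {3,6,7,10,11} and {2}.
On input R, block {3,6,7,10,11} splits into {3,7,11} and {6,10}.
Stable partition: {4,5} | {3,7,11} | {9} | {2} | {6,10} — 5 equivalence classes.
State 6 belongs to the block {6,10}, which has 2 states.

2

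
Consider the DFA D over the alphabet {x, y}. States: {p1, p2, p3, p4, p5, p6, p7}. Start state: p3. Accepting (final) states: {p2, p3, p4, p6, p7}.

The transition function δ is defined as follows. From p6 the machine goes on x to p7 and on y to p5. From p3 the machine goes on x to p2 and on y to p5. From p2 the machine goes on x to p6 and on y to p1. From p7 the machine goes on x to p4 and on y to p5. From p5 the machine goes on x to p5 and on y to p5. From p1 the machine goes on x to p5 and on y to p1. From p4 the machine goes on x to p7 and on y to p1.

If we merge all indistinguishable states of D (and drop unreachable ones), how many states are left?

2

Initial partition by acceptance: {p2,p3,p4,p6,p7} | {p1,p5}.
Stable partition: {p2,p3,p4,p6,p7} | {p1,p5} — 2 equivalence classes.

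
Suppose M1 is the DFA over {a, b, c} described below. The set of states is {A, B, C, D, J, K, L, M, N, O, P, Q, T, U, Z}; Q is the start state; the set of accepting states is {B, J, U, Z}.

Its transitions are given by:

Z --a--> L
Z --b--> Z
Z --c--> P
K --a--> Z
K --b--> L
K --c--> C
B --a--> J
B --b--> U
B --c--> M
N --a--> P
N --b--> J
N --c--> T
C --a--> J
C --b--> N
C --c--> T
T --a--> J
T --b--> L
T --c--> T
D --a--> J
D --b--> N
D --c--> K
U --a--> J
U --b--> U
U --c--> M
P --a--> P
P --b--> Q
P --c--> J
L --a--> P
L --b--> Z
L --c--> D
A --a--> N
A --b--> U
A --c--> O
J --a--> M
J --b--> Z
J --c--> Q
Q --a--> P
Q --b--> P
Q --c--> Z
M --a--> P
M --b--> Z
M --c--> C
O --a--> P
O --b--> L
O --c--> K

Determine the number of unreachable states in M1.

4

BFS from Q reaches {C, D, J, K, L, M, N, P, Q, T, Z}; the 4 state(s) A, B, O, U are never visited.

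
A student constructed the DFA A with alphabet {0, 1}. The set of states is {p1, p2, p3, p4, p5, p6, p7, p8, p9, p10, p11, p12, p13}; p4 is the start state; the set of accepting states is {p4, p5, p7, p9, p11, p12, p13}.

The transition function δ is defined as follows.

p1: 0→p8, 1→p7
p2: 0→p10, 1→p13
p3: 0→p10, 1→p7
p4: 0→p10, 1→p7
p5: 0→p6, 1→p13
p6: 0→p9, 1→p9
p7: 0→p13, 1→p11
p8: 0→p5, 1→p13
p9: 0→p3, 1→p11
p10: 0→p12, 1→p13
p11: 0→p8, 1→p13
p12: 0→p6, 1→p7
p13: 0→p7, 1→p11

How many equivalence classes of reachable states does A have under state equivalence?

Reachable states from the start: {p3,p4,p5,p6,p7,p8,p9,p10,p11,p12,p13}. Unreachable: {p1,p2} — drop them.
P0 = {p4,p5,p7,p9,p11,p12,p13} | {p3,p6,p8,p10}.
On input 0, block {p4,p5,p7,p9,p11,p12,p13} splits into {p4,p5,p9,p11,p12} and {p7,p13}.
Refine {p4,p5,p9,p11,p12} on symbol 1: members go to different blocks, giving {p4,p5,p11,p12} and {p9}.
Split {p3,p6,p8,p10} by δ(·,0) → {p8,p10} and {p3} and {p6}.
On input 0, block {p4,p5,p11,p12} splits into {p4,p11} and {p5,p12}.
Stable partition: {p4,p11} | {p8,p10} | {p7,p13} | {p9} | {p3} | {p6} | {p5,p12} — 7 equivalence classes.

7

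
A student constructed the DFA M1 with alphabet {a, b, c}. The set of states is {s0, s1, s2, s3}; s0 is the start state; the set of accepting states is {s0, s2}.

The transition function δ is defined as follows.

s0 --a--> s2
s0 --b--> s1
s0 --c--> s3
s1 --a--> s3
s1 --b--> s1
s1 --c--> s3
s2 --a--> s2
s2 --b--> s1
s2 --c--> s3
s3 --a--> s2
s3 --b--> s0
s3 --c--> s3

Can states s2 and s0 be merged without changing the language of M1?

Every state is reachable, so we keep all 4.
Start with accepting vs non-accepting: {s0,s2} | {s1,s3}.
Split {s1,s3} by δ(·,a) → {s1} and {s3}.
The partition is now stable with 3 blocks: {s0,s2} | {s1} | {s3}.
s2 and s0 lie in the same block of the stable partition, so they are equivalent — no string distinguishes them.

Yes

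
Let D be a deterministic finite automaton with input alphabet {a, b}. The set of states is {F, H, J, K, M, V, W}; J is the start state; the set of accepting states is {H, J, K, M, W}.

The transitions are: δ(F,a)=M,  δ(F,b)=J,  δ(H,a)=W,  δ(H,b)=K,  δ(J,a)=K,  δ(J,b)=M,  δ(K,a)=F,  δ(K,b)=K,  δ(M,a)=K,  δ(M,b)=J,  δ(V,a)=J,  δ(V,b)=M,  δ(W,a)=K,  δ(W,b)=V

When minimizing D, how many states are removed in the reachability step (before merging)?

BFS from J reaches {F, J, K, M}; the 3 state(s) H, V, W are never visited.

3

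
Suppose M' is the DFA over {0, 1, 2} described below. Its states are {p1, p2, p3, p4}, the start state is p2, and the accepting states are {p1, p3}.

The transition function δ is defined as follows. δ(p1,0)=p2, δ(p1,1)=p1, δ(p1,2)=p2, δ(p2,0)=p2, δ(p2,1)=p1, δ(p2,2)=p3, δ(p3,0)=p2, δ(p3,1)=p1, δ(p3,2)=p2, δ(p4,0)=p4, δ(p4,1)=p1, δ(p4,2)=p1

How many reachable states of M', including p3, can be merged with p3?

2

States {p4} cannot be reached from the start state, so discard them.
Initial partition by acceptance: {p1,p3} | {p2}.
Stable partition: {p1,p3} | {p2} — 2 equivalence classes.
The equivalence class containing p3 is {p1,p3}, of size 2.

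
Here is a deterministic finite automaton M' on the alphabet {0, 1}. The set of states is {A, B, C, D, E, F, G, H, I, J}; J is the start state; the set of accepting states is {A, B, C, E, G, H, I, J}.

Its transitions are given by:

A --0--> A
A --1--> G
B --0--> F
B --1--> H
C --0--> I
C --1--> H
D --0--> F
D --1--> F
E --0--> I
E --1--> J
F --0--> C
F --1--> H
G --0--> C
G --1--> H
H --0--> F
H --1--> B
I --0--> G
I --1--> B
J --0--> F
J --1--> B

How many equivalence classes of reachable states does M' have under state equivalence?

States {A,D,E} cannot be reached from the start state, so discard them.
Start with accepting vs non-accepting: {B,C,G,H,I,J} | {F}.
On input 0, block {B,C,G,H,I,J} splits into {B,H,J} and {C,G,I}.
No further refinement is possible. Final partition (3 blocks): {B,H,J} | {F} | {C,G,I}.

3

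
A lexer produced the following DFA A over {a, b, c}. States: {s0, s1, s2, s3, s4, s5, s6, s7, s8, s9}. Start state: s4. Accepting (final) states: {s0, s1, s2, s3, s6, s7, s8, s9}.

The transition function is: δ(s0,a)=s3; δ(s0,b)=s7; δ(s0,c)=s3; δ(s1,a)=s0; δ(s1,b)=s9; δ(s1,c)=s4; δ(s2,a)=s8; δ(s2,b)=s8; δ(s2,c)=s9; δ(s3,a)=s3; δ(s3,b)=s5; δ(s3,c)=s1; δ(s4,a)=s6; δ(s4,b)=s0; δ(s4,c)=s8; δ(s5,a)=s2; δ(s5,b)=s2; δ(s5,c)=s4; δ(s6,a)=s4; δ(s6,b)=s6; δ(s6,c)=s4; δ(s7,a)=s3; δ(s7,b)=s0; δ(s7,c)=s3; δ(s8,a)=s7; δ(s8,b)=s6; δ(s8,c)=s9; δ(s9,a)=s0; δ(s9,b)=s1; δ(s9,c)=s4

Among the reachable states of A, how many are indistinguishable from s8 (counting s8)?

1

Start with accepting vs non-accepting: {s0,s1,s2,s3,s6,s7,s8,s9} | {s4,s5}.
Split {s0,s1,s2,s3,s6,s7,s8,s9} by δ(·,a) → {s0,s1,s2,s3,s7,s8,s9} and {s6}.
Split {s0,s1,s2,s3,s7,s8,s9} by δ(·,b) → {s0,s1,s2,s7,s9} and {s3} and {s8}.
Refine {s0,s1,s2,s7,s9} on symbol a: members go to different blocks, giving {s0,s7} and {s1,s9} and {s2}.
Refine {s4,s5} on symbol a: members go to different blocks, giving {s4} and {s5}.
No further refinement is possible. Final partition (8 blocks): {s0,s7} | {s4} | {s6} | {s3} | {s8} | {s1,s9} | {s2} | {s5}.
The equivalence class containing s8 is {s8}, of size 1.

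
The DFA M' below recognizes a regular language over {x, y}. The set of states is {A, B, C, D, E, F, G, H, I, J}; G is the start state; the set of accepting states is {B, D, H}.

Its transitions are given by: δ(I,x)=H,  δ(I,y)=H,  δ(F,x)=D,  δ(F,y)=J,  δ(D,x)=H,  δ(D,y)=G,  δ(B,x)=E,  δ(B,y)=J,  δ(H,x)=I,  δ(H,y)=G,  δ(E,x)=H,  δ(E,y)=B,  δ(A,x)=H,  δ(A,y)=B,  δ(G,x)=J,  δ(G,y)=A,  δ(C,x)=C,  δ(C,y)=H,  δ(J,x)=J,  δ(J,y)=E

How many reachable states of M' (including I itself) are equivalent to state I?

Reachable states from the start: {A,B,E,G,H,I,J}. Unreachable: {C,D,F} — drop them.
P0 = {B,H} | {A,E,G,I,J}.
Split {A,E,G,I,J} by δ(·,x) → {A,E,I} and {G,J}.
The partition is now stable with 3 blocks: {B,H} | {A,E,I} | {G,J}.
The equivalence class containing I is {A,E,I}, of size 3.

3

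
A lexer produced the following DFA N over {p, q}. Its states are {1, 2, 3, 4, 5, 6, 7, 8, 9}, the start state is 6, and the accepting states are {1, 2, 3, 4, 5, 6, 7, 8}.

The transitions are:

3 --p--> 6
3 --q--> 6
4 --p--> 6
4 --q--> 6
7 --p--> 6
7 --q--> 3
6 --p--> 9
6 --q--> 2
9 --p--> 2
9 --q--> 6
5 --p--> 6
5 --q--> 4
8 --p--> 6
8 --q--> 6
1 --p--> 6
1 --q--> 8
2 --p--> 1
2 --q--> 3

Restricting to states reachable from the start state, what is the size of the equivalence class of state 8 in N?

First remove the unreachable states {4,5,7}; 6 states remain.
P0 = {1,2,3,6,8} | {9}.
Split {1,2,3,6,8} by δ(·,p) → {1,2,3,8} and {6}.
Split {1,2,3,8} by δ(·,p) → {1,3,8} and {2}.
Refine {1,3,8} on symbol q: members go to different blocks, giving {3,8} and {1}.
No further refinement is possible. Final partition (5 blocks): {3,8} | {9} | {6} | {2} | {1}.
State 8 belongs to the block {3,8}, which has 2 states.

2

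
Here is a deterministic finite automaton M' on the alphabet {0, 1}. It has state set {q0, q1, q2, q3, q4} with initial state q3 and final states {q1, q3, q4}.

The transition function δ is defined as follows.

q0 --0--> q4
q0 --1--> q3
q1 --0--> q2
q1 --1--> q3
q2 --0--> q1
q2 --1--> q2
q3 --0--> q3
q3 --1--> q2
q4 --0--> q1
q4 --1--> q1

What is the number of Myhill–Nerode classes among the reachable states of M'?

3

States {q0,q4} cannot be reached from the start state, so discard them.
P0 = {q1,q3} | {q2}.
Split {q1,q3} by δ(·,0) → {q1} and {q3}.
The partition is now stable with 3 blocks: {q1} | {q2} | {q3}.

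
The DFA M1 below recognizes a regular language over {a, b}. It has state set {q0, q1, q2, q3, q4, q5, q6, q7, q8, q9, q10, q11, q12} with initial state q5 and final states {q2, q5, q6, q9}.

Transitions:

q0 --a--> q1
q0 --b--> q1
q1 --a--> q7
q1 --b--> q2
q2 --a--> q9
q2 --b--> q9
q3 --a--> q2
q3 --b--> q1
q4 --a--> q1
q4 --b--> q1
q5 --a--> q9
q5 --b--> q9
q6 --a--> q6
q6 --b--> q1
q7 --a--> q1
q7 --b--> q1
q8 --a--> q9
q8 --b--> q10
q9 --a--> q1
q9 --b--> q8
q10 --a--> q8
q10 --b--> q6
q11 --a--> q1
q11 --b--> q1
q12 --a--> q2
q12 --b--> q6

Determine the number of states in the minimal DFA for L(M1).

7

First remove the unreachable states {q0,q3,q4,q11,q12}; 8 states remain.
Start with accepting vs non-accepting: {q2,q5,q6,q9} | {q1,q7,q8,q10}.
Refine {q2,q5,q6,q9} on symbol a: members go to different blocks, giving {q2,q5,q6} and {q9}.
On input a, block {q2,q5,q6} splits into {q2,q5} and {q6}.
On input a, block {q1,q7,q8,q10} splits into {q1,q7,q10} and {q8}.
Split {q1,q7,q10} by δ(·,a) → {q1,q7} and {q10}.
On input b, block {q1,q7} splits into {q1} and {q7}.
The partition is now stable with 7 blocks: {q2,q5} | {q1} | {q9} | {q6} | {q8} | {q10} | {q7}.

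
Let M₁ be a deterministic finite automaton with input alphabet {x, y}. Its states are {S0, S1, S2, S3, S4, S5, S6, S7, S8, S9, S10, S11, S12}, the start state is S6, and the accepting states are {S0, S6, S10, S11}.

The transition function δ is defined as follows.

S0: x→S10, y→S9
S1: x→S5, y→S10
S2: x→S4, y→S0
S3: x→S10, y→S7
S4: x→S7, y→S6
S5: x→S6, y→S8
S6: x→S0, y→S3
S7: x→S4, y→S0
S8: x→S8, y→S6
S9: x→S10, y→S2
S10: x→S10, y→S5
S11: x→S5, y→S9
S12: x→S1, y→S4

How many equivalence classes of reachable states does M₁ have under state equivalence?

3

States {S1,S11,S12} cannot be reached from the start state, so discard them.
Start with accepting vs non-accepting: {S0,S6,S10} | {S2,S3,S4,S5,S7,S8,S9}.
Refine {S2,S3,S4,S5,S7,S8,S9} on symbol x: members go to different blocks, giving {S2,S4,S7,S8} and {S3,S5,S9}.
Stable partition: {S0,S6,S10} | {S2,S4,S7,S8} | {S3,S5,S9} — 3 equivalence classes.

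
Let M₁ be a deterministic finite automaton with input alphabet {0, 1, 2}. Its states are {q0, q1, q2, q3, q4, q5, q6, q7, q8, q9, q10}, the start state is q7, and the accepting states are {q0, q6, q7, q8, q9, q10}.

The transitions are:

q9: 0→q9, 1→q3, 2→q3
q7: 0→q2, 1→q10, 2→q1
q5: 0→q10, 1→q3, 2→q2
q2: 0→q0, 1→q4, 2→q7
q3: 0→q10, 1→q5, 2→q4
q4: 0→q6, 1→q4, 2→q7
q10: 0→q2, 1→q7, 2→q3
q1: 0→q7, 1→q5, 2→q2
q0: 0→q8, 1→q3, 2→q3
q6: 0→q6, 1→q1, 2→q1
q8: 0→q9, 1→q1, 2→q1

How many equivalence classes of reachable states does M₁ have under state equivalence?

Initial partition by acceptance: {q0,q6,q7,q8,q9,q10} | {q1,q2,q3,q4,q5}.
On input 0, block {q0,q6,q7,q8,q9,q10} splits into {q0,q6,q8,q9} and {q7,q10}.
Split {q1,q2,q3,q4,q5} by δ(·,0) → {q1,q3,q5} and {q2,q4}.
The partition is now stable with 4 blocks: {q0,q6,q8,q9} | {q1,q3,q5} | {q7,q10} | {q2,q4}.

4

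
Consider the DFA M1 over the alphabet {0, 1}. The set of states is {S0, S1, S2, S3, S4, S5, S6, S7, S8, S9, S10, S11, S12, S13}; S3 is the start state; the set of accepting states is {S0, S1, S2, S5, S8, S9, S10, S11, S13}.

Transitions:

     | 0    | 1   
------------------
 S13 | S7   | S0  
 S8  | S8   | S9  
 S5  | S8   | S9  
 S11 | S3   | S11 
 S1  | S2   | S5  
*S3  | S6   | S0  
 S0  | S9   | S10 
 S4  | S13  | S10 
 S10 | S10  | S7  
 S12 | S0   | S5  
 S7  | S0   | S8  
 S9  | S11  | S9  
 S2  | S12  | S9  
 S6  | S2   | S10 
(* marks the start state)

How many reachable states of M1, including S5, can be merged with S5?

2

Reachable states from the start: {S0,S2,S3,S5,S6,S7,S8,S9,S10,S11,S12}. Unreachable: {S1,S4,S13} — drop them.
Start with accepting vs non-accepting: {S0,S2,S5,S8,S9,S10,S11} | {S3,S6,S7,S12}.
Split {S0,S2,S5,S8,S9,S10,S11} by δ(·,0) → {S0,S5,S8,S9,S10} and {S2,S11}.
Split {S0,S5,S8,S9,S10} by δ(·,0) → {S0,S5,S8,S10} and {S9}.
On input 0, block {S0,S5,S8,S10} splits into {S5,S8,S10} and {S0}.
Refine {S5,S8,S10} on symbol 1: members go to different blocks, giving {S5,S8} and {S10}.
Refine {S3,S6,S7,S12} on symbol 0: members go to different blocks, giving {S7,S12} and {S3} and {S6}.
On input 0, block {S2,S11} splits into {S2} and {S11}.
No further refinement is possible. Final partition (9 blocks): {S5,S8} | {S7,S12} | {S2} | {S9} | {S0} | {S10} | {S3} | {S6} | {S11}.
State S5 belongs to the block {S5,S8}, which has 2 states.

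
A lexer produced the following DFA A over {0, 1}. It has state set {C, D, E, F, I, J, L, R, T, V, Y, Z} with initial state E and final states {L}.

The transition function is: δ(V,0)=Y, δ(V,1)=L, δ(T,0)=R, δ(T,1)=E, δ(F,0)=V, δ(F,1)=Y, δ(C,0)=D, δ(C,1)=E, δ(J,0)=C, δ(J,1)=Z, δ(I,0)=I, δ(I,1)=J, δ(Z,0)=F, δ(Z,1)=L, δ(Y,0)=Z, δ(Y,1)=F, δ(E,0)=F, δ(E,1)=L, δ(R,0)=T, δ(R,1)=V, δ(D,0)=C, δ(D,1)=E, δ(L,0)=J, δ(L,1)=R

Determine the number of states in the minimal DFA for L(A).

States {I} cannot be reached from the start state, so discard them.
Initial partition by acceptance: {L} | {C,D,E,F,J,R,T,V,Y,Z}.
Split {C,D,E,F,J,R,T,V,Y,Z} by δ(·,1) → {C,D,F,J,R,T,Y} and {E,V,Z}.
On input 0, block {C,D,F,J,R,T,Y} splits into {C,D,J,R,T} and {F,Y}.
Stable partition: {L} | {C,D,J,R,T} | {E,V,Z} | {F,Y} — 4 equivalence classes.

4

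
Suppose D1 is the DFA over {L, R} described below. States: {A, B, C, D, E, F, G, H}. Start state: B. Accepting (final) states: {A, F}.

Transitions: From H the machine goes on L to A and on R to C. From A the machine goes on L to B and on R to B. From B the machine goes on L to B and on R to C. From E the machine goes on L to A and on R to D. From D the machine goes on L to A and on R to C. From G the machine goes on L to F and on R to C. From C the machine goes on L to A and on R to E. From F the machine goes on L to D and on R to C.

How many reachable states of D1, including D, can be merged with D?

3

First remove the unreachable states {F,G,H}; 5 states remain.
P0 = {A} | {B,C,D,E}.
Split {B,C,D,E} by δ(·,L) → {C,D,E} and {B}.
Stable partition: {A} | {C,D,E} | {B} — 3 equivalence classes.
State D belongs to the block {C,D,E}, which has 3 states.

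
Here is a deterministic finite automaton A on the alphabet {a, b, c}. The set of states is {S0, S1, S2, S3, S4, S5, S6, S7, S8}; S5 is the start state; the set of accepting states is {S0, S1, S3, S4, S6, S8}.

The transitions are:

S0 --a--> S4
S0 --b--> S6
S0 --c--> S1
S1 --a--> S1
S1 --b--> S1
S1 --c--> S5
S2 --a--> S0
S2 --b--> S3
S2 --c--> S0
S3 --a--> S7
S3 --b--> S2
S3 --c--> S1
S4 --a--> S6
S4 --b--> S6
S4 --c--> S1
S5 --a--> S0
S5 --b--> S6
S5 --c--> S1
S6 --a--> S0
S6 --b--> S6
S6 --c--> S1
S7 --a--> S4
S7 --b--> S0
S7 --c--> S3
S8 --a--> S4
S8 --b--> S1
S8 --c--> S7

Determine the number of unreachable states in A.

BFS from S5 reaches {S0, S1, S4, S5, S6}; the 4 state(s) S2, S3, S7, S8 are never visited.

4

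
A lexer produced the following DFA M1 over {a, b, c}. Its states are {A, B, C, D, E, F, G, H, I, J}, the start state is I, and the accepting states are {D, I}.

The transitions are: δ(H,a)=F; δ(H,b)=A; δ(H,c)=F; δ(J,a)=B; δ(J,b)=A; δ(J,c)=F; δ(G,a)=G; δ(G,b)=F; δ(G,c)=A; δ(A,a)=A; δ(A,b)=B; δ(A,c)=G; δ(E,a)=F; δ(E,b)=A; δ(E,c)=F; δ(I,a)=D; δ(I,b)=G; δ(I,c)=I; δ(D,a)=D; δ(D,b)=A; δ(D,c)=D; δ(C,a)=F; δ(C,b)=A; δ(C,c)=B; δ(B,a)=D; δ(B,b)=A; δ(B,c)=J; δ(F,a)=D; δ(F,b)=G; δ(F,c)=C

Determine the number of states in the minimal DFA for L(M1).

4

Reachable states from the start: {A,B,C,D,F,G,I,J}. Unreachable: {E,H} — drop them.
P0 = {D,I} | {A,B,C,F,G,J}.
Split {A,B,C,F,G,J} by δ(·,a) → {A,C,G,J} and {B,F}.
Refine {A,C,G,J} on symbol a: members go to different blocks, giving {A,G} and {C,J}.
The partition is now stable with 4 blocks: {D,I} | {A,G} | {B,F} | {C,J}.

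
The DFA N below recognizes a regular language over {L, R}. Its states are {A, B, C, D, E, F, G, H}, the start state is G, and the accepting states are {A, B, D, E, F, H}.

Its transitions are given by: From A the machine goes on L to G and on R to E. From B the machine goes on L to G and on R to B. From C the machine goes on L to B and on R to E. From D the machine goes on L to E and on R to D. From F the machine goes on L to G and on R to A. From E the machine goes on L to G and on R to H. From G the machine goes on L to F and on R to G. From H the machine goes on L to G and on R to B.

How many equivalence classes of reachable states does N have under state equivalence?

2

First remove the unreachable states {C,D}; 6 states remain.
Initial partition by acceptance: {A,B,E,F,H} | {G}.
The partition is now stable with 2 blocks: {A,B,E,F,H} | {G}.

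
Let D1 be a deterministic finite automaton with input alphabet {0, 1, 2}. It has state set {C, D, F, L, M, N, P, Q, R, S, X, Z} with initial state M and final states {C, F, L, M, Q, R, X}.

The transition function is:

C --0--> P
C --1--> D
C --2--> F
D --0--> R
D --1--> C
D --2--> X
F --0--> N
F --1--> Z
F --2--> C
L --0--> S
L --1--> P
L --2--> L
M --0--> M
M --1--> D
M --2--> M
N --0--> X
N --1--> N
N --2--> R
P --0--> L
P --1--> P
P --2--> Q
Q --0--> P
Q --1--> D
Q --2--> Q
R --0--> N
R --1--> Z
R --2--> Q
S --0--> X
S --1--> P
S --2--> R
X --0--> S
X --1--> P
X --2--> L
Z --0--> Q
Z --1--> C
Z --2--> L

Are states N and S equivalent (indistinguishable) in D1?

P0 = {C,F,L,M,Q,R,X} | {D,N,P,S,Z}.
Refine {C,F,L,M,Q,R,X} on symbol 0: members go to different blocks, giving {C,F,L,Q,R,X} and {M}.
On input 1, block {D,N,P,S,Z} splits into {N,P,S} and {D,Z}.
Split {C,F,L,Q,R,X} by δ(·,1) → {C,F,Q,R} and {L,X}.
The partition is now stable with 5 blocks: {C,F,Q,R} | {N,P,S} | {M} | {D,Z} | {L,X}.
N and S lie in the same block of the stable partition, so they are equivalent — no string distinguishes them.

Yes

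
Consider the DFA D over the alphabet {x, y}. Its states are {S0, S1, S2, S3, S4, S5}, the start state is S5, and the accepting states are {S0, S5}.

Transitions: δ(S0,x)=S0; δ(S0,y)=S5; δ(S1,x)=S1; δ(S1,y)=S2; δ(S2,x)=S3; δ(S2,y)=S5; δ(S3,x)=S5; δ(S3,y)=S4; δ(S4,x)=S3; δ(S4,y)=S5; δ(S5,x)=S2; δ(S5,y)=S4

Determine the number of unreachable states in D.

Starting at S5 and following transitions, the reachable set is {S2, S3, S4, S5}. That leaves S0, S1 unreachable — 2 in total.

2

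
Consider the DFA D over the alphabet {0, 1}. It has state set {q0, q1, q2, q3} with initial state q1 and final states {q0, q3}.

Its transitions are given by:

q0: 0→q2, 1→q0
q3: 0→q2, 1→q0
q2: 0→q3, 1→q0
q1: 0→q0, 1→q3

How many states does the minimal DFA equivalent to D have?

2

Initial partition by acceptance: {q0,q3} | {q1,q2}.
No further refinement is possible. Final partition (2 blocks): {q0,q3} | {q1,q2}.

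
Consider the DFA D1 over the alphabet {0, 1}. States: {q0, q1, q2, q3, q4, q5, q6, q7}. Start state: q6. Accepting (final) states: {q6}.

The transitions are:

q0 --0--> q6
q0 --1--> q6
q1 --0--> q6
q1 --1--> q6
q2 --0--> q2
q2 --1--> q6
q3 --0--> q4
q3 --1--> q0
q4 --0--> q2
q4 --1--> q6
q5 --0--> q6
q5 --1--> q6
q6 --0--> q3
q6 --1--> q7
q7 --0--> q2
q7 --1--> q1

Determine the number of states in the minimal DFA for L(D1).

4

Reachable states from the start: {q0,q1,q2,q3,q4,q6,q7}. Unreachable: {q5} — drop them.
Initial partition by acceptance: {q6} | {q0,q1,q2,q3,q4,q7}.
On input 0, block {q0,q1,q2,q3,q4,q7} splits into {q2,q3,q4,q7} and {q0,q1}.
On input 1, block {q2,q3,q4,q7} splits into {q2,q4} and {q3,q7}.
The partition is now stable with 4 blocks: {q6} | {q2,q4} | {q0,q1} | {q3,q7}.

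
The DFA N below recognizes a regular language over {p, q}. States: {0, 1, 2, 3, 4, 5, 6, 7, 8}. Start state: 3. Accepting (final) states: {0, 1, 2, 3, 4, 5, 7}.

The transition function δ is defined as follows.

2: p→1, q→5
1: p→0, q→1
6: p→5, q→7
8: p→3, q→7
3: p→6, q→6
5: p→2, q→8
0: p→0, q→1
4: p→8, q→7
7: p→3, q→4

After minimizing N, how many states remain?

8

Initial partition by acceptance: {0,1,2,3,4,5,7} | {6,8}.
On input p, block {0,1,2,3,4,5,7} splits into {0,1,2,5,7} and {3,4}.
Split {0,1,2,5,7} by δ(·,p) → {0,1,2,5} and {7}.
On input q, block {0,1,2,5} splits into {0,1,2} and {5}.
Split {0,1,2} by δ(·,q) → {0,1} and {2}.
On input p, block {6,8} splits into {6} and {8}.
Refine {3,4} on symbol p: members go to different blocks, giving {3} and {4}.
The partition is now stable with 8 blocks: {0,1} | {6} | {3} | {7} | {5} | {2} | {8} | {4}.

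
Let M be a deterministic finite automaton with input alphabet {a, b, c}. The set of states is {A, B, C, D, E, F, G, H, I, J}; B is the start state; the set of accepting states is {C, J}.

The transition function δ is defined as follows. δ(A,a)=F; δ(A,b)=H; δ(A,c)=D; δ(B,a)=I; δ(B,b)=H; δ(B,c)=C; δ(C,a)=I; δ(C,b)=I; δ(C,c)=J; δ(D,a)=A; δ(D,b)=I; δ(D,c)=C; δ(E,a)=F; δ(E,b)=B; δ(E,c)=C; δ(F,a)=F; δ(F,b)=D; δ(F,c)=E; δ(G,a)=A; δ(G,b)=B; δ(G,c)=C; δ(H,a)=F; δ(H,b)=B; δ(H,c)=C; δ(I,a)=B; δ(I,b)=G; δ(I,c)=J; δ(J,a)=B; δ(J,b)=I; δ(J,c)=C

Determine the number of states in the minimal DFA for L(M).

All states are reachable from the start state.
Initial partition by acceptance: {C,J} | {A,B,D,E,F,G,H,I}.
On input c, block {A,B,D,E,F,G,H,I} splits into {B,D,E,G,H,I} and {A,F}.
On input a, block {B,D,E,G,H,I} splits into {D,E,G,H} and {B,I}.
No further refinement is possible. Final partition (4 blocks): {C,J} | {D,E,G,H} | {A,F} | {B,I}.

4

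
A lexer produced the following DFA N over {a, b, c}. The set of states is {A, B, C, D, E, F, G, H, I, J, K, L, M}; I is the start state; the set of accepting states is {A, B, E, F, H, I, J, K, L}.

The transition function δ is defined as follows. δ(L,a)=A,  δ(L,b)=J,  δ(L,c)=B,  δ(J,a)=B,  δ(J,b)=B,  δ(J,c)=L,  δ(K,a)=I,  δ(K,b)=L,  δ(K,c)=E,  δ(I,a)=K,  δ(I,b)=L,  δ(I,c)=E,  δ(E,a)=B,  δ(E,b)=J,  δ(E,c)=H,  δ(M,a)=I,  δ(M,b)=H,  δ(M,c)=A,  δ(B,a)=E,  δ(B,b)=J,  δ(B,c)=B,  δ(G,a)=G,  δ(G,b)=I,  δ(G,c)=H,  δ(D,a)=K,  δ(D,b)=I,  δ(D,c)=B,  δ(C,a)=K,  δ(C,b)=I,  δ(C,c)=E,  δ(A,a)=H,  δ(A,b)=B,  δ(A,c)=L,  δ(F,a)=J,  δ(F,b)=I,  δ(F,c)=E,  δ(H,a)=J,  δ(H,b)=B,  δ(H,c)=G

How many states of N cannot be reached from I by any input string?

4

BFS from I reaches {A, B, E, G, H, I, J, K, L}; the 4 state(s) C, D, F, M are never visited.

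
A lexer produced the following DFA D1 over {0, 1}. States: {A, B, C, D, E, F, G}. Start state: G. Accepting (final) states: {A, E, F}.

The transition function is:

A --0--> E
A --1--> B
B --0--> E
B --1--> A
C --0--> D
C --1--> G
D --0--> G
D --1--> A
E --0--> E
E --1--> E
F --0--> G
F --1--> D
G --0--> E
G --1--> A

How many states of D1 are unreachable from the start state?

3

No path from G leads to C, D, F; the other 4 states are all reachable.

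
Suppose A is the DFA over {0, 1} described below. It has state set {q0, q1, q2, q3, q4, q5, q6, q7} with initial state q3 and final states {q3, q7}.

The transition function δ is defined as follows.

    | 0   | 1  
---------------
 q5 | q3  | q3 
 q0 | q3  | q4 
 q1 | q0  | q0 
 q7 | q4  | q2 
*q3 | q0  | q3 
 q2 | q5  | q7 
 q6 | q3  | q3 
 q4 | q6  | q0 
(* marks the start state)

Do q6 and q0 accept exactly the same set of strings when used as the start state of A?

No

First remove the unreachable states {q1,q2,q5,q7}; 4 states remain.
Initial partition by acceptance: {q3} | {q0,q4,q6}.
On input 0, block {q0,q4,q6} splits into {q0,q6} and {q4}.
On input 1, block {q0,q6} splits into {q0} and {q6}.
No further refinement is possible. Final partition (4 blocks): {q3} | {q0} | {q4} | {q6}.
q6 and q0 end up in different blocks, so they are distinguishable. For instance, the string '1' is accepted from only q6.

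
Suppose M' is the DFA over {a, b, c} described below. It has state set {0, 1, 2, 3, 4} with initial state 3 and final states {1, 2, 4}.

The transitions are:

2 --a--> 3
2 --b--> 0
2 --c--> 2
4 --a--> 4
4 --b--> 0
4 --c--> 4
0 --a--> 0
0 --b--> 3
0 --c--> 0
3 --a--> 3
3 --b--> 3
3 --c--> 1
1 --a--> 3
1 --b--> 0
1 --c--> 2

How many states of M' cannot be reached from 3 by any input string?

1

Starting at 3 and following transitions, the reachable set is {0, 1, 2, 3}. That leaves 4 unreachable — 1 in total.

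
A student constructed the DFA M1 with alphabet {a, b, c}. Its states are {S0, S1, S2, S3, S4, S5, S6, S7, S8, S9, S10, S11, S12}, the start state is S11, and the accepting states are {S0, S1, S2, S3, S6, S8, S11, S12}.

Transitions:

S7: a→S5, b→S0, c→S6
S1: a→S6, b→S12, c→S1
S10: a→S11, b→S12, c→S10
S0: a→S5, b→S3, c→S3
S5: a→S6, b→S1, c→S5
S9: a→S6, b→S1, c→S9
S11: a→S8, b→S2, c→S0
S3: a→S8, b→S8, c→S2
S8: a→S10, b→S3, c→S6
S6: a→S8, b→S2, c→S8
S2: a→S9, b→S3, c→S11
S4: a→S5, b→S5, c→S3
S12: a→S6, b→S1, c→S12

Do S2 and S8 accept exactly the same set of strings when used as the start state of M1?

Yes

States {S4,S7} cannot be reached from the start state, so discard them.
P0 = {S0,S1,S2,S3,S6,S8,S11,S12} | {S5,S9,S10}.
On input a, block {S0,S1,S2,S3,S6,S8,S11,S12} splits into {S1,S3,S6,S11,S12} and {S0,S2,S8}.
Split {S1,S3,S6,S11,S12} by δ(·,a) → {S3,S6,S11} and {S1,S12}.
Stable partition: {S3,S6,S11} | {S5,S9,S10} | {S0,S2,S8} | {S1,S12} — 4 equivalence classes.
S2 and S8 lie in the same block of the stable partition, so they are equivalent — no string distinguishes them.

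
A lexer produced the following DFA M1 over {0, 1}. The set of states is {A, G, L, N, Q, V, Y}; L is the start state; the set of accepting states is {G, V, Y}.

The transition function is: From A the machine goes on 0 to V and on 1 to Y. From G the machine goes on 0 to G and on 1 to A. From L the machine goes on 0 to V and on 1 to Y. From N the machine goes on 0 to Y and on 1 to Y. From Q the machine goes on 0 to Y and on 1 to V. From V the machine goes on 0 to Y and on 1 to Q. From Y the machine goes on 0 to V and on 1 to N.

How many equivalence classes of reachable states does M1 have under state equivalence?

States {A,G} cannot be reached from the start state, so discard them.
Start with accepting vs non-accepting: {V,Y} | {L,N,Q}.
The partition is now stable with 2 blocks: {V,Y} | {L,N,Q}.

2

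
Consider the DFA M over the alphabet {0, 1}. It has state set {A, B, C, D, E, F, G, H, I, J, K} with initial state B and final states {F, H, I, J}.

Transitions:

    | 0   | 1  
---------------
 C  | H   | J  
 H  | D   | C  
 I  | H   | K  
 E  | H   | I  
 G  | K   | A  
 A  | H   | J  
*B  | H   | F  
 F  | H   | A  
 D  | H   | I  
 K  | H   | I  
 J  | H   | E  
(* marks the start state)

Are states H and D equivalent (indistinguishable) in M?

No

Reachable states from the start: {A,B,C,D,E,F,H,I,J,K}. Unreachable: {G} — drop them.
Start with accepting vs non-accepting: {F,H,I,J} | {A,B,C,D,E,K}.
Refine {F,H,I,J} on symbol 0: members go to different blocks, giving {F,I,J} and {H}.
Stable partition: {F,I,J} | {A,B,C,D,E,K} | {H} — 3 equivalence classes.
H and D end up in different blocks, so they are distinguishable. For instance, the string 'ε' is accepted from only H.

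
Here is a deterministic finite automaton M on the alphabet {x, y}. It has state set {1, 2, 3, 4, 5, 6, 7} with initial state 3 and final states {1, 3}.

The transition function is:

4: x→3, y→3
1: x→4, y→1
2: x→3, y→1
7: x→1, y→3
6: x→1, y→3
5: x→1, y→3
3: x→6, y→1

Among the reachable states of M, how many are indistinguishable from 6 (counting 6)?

Reachable states from the start: {1,3,4,6}. Unreachable: {2,5,7} — drop them.
P0 = {1,3} | {4,6}.
Stable partition: {1,3} | {4,6} — 2 equivalence classes.
The equivalence class containing 6 is {4,6}, of size 2.

2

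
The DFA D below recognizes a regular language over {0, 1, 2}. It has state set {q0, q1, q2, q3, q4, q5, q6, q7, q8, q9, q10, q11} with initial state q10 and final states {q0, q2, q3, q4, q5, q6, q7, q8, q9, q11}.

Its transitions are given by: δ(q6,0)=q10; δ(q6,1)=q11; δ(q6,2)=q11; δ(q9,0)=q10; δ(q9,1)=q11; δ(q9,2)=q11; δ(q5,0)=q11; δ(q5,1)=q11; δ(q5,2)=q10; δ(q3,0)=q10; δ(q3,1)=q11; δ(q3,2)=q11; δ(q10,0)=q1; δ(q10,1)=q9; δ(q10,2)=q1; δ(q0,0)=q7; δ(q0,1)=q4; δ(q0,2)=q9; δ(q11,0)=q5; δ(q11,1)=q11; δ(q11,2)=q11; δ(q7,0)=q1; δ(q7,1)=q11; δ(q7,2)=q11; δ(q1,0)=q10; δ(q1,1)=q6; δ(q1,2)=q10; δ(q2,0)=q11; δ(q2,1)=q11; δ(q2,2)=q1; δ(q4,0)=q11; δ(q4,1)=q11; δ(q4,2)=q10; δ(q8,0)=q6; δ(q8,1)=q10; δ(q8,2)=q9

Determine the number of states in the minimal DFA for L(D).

4

First remove the unreachable states {q0,q2,q3,q4,q7,q8}; 6 states remain.
P0 = {q5,q6,q9,q11} | {q1,q10}.
On input 0, block {q5,q6,q9,q11} splits into {q5,q11} and {q6,q9}.
Refine {q5,q11} on symbol 2: members go to different blocks, giving {q5} and {q11}.
Stable partition: {q5} | {q1,q10} | {q6,q9} | {q11} — 4 equivalence classes.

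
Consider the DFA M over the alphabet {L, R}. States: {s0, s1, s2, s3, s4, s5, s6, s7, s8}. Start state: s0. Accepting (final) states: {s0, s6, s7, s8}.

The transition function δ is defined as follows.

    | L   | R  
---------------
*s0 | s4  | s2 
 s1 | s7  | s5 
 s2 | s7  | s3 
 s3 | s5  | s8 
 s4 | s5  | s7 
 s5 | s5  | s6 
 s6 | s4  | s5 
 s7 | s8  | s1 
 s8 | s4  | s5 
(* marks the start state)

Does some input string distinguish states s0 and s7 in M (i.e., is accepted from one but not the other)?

Yes

Start with accepting vs non-accepting: {s0,s6,s7,s8} | {s1,s2,s3,s4,s5}.
Split {s0,s6,s7,s8} by δ(·,L) → {s0,s6,s8} and {s7}.
Refine {s1,s2,s3,s4,s5} on symbol L: members go to different blocks, giving {s3,s4,s5} and {s1,s2}.
Split {s0,s6,s8} by δ(·,R) → {s6,s8} and {s0}.
Refine {s3,s4,s5} on symbol R: members go to different blocks, giving {s3,s5} and {s4}.
Stable partition: {s6,s8} | {s3,s5} | {s7} | {s1,s2} | {s0} | {s4} — 6 equivalence classes.
s0 and s7 end up in different blocks, so they are distinguishable. For instance, the string 'L' is accepted from only s7.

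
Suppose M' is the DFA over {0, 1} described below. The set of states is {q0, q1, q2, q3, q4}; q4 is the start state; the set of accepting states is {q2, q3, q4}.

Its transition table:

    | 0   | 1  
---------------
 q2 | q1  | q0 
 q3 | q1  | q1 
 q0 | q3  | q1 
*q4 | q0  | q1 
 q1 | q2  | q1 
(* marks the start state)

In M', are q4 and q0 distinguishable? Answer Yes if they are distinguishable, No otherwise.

Every state is reachable, so we keep all 5.
Start with accepting vs non-accepting: {q2,q3,q4} | {q0,q1}.
No further refinement is possible. Final partition (2 blocks): {q2,q3,q4} | {q0,q1}.
q4 and q0 end up in different blocks, so they are distinguishable. For instance, the string 'ε' is accepted from only q4.

Yes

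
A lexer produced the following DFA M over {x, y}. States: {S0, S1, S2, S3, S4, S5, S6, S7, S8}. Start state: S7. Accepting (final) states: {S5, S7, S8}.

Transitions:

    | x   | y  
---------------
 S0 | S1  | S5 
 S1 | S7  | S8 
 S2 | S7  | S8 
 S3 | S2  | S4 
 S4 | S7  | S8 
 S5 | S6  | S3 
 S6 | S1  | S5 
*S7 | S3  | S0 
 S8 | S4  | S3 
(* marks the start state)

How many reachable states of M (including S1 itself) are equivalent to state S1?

3

P0 = {S5,S7,S8} | {S0,S1,S2,S3,S4,S6}.
On input x, block {S0,S1,S2,S3,S4,S6} splits into {S0,S3,S6} and {S1,S2,S4}.
On input x, block {S5,S7,S8} splits into {S5,S7} and {S8}.
Refine {S0,S3,S6} on symbol y: members go to different blocks, giving {S0,S6} and {S3}.
On input x, block {S5,S7} splits into {S5} and {S7}.
Stable partition: {S5} | {S0,S6} | {S1,S2,S4} | {S8} | {S3} | {S7} — 6 equivalence classes.
State S1 belongs to the block {S1,S2,S4}, which has 3 states.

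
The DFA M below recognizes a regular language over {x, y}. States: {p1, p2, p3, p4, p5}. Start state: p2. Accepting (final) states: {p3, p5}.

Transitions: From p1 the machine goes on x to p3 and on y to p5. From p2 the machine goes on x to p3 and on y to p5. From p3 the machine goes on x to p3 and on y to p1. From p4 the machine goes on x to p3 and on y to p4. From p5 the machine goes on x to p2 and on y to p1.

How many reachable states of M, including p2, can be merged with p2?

States {p4} cannot be reached from the start state, so discard them.
Start with accepting vs non-accepting: {p3,p5} | {p1,p2}.
Refine {p3,p5} on symbol x: members go to different blocks, giving {p3} and {p5}.
The partition is now stable with 3 blocks: {p3} | {p1,p2} | {p5}.
The equivalence class containing p2 is {p1,p2}, of size 2.

2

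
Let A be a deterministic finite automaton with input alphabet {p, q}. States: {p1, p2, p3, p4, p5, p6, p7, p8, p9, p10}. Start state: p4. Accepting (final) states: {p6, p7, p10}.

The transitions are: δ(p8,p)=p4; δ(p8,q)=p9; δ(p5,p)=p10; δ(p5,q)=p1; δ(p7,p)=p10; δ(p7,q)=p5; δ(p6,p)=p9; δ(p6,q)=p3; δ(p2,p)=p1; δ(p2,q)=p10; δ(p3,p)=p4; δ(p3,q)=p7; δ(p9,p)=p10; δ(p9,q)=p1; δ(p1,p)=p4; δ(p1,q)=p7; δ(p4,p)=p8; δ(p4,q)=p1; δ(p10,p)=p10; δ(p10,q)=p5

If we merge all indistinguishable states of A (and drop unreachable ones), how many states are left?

States {p2,p3,p6} cannot be reached from the start state, so discard them.
Start with accepting vs non-accepting: {p7,p10} | {p1,p4,p5,p8,p9}.
On input p, block {p1,p4,p5,p8,p9} splits into {p1,p4,p8} and {p5,p9}.
Split {p1,p4,p8} by δ(·,q) → {p1} and {p4} and {p8}.
Stable partition: {p7,p10} | {p1} | {p5,p9} | {p4} | {p8} — 5 equivalence classes.

5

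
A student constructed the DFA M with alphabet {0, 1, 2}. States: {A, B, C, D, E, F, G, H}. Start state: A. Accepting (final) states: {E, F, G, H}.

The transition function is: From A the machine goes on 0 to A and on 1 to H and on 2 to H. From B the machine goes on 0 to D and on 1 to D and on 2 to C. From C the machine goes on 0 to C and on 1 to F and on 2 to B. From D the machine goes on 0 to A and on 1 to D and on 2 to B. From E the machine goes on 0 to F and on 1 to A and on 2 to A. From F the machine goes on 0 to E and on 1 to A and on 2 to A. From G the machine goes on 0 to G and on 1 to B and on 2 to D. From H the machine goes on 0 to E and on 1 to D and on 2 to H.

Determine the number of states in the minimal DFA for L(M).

First remove the unreachable states {G}; 7 states remain.
P0 = {E,F,H} | {A,B,C,D}.
Refine {E,F,H} on symbol 2: members go to different blocks, giving {E,F} and {H}.
Split {A,B,C,D} by δ(·,1) → {B,D} and {A} and {C}.
Split {B,D} by δ(·,0) → {B} and {D}.
No further refinement is possible. Final partition (6 blocks): {E,F} | {B} | {H} | {A} | {C} | {D}.

6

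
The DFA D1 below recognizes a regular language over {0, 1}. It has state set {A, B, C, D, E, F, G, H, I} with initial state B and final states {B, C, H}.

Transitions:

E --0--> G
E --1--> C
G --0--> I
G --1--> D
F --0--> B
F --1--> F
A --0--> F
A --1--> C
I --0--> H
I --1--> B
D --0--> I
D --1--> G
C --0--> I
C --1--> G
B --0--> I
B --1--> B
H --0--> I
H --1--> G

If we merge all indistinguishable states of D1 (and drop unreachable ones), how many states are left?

States {A,C,E,F} cannot be reached from the start state, so discard them.
Initial partition by acceptance: {B,H} | {D,G,I}.
Refine {B,H} on symbol 1: members go to different blocks, giving {B} and {H}.
On input 0, block {D,G,I} splits into {D,G} and {I}.
The partition is now stable with 4 blocks: {B} | {D,G} | {H} | {I}.

4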